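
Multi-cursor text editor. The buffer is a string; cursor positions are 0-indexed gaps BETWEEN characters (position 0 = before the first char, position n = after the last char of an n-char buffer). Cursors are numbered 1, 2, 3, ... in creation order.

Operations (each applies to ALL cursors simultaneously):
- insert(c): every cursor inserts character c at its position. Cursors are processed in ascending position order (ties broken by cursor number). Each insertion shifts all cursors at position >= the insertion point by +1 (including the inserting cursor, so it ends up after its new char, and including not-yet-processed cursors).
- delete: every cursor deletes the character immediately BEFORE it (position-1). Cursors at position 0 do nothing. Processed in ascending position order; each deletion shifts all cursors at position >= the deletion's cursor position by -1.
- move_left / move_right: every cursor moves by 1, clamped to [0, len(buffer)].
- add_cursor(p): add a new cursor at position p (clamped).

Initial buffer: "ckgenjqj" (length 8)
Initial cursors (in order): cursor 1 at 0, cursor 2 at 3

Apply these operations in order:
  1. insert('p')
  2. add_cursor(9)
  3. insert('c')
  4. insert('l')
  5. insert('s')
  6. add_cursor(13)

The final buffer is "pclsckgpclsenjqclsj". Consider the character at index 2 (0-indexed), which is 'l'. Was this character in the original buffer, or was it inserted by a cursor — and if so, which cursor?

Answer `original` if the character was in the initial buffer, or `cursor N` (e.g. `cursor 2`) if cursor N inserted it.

After op 1 (insert('p')): buffer="pckgpenjqj" (len 10), cursors c1@1 c2@5, authorship 1...2.....
After op 2 (add_cursor(9)): buffer="pckgpenjqj" (len 10), cursors c1@1 c2@5 c3@9, authorship 1...2.....
After op 3 (insert('c')): buffer="pcckgpcenjqcj" (len 13), cursors c1@2 c2@7 c3@12, authorship 11...22....3.
After op 4 (insert('l')): buffer="pclckgpclenjqclj" (len 16), cursors c1@3 c2@9 c3@15, authorship 111...222....33.
After op 5 (insert('s')): buffer="pclsckgpclsenjqclsj" (len 19), cursors c1@4 c2@11 c3@18, authorship 1111...2222....333.
After op 6 (add_cursor(13)): buffer="pclsckgpclsenjqclsj" (len 19), cursors c1@4 c2@11 c4@13 c3@18, authorship 1111...2222....333.
Authorship (.=original, N=cursor N): 1 1 1 1 . . . 2 2 2 2 . . . . 3 3 3 .
Index 2: author = 1

Answer: cursor 1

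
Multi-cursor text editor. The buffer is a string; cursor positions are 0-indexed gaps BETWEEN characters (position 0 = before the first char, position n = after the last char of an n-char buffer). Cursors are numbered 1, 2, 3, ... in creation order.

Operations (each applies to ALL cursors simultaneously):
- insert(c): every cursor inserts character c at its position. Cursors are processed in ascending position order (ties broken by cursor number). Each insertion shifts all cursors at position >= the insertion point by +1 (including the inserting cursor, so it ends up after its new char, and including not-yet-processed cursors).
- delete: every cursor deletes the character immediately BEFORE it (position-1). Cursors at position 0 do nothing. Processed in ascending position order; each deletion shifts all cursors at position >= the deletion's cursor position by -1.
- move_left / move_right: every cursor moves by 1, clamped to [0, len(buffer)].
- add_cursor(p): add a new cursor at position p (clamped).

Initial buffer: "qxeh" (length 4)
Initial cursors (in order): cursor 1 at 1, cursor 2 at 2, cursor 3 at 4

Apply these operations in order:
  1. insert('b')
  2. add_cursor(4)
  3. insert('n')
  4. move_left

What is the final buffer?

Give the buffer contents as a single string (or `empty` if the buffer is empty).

Answer: qbnxbnnehbn

Derivation:
After op 1 (insert('b')): buffer="qbxbehb" (len 7), cursors c1@2 c2@4 c3@7, authorship .1.2..3
After op 2 (add_cursor(4)): buffer="qbxbehb" (len 7), cursors c1@2 c2@4 c4@4 c3@7, authorship .1.2..3
After op 3 (insert('n')): buffer="qbnxbnnehbn" (len 11), cursors c1@3 c2@7 c4@7 c3@11, authorship .11.224..33
After op 4 (move_left): buffer="qbnxbnnehbn" (len 11), cursors c1@2 c2@6 c4@6 c3@10, authorship .11.224..33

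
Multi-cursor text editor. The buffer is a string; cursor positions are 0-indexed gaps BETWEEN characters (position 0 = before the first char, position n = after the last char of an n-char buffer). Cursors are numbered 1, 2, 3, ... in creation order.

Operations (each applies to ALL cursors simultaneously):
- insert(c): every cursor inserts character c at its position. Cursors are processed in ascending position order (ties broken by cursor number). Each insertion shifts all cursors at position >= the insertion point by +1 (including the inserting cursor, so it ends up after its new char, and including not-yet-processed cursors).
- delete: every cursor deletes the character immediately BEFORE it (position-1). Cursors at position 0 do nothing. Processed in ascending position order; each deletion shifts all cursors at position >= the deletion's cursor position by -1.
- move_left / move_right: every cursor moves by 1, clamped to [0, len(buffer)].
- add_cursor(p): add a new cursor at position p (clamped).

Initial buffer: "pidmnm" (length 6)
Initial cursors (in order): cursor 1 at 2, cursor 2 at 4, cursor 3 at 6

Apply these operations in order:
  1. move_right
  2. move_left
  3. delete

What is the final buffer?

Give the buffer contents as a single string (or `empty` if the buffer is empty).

After op 1 (move_right): buffer="pidmnm" (len 6), cursors c1@3 c2@5 c3@6, authorship ......
After op 2 (move_left): buffer="pidmnm" (len 6), cursors c1@2 c2@4 c3@5, authorship ......
After op 3 (delete): buffer="pdm" (len 3), cursors c1@1 c2@2 c3@2, authorship ...

Answer: pdm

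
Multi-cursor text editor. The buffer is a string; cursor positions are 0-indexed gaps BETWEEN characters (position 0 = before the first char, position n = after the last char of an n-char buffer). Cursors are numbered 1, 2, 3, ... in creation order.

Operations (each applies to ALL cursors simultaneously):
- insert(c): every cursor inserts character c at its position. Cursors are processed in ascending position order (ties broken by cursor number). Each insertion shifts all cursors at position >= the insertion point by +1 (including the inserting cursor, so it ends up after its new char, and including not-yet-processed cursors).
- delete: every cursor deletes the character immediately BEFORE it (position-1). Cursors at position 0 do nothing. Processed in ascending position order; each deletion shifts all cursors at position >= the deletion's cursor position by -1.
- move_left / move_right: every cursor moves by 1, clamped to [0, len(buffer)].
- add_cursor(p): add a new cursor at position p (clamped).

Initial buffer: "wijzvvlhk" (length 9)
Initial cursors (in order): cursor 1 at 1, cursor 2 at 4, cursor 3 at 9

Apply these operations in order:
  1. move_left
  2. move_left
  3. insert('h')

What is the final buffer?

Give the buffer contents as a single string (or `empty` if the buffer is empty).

After op 1 (move_left): buffer="wijzvvlhk" (len 9), cursors c1@0 c2@3 c3@8, authorship .........
After op 2 (move_left): buffer="wijzvvlhk" (len 9), cursors c1@0 c2@2 c3@7, authorship .........
After op 3 (insert('h')): buffer="hwihjzvvlhhk" (len 12), cursors c1@1 c2@4 c3@10, authorship 1..2.....3..

Answer: hwihjzvvlhhk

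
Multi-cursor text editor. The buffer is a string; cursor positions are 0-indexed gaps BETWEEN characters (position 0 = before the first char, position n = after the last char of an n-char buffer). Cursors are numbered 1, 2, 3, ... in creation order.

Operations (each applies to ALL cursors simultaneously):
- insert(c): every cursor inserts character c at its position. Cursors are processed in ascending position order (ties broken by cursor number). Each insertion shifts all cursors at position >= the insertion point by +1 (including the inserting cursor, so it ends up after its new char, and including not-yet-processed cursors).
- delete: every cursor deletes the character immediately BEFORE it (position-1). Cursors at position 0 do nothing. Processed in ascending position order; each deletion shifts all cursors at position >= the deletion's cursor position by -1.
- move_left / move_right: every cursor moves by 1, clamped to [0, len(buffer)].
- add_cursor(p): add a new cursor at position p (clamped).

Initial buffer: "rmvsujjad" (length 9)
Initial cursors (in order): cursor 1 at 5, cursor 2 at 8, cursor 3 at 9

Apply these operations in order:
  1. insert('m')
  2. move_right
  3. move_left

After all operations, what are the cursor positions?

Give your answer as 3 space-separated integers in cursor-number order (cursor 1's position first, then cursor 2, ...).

Answer: 6 10 11

Derivation:
After op 1 (insert('m')): buffer="rmvsumjjamdm" (len 12), cursors c1@6 c2@10 c3@12, authorship .....1...2.3
After op 2 (move_right): buffer="rmvsumjjamdm" (len 12), cursors c1@7 c2@11 c3@12, authorship .....1...2.3
After op 3 (move_left): buffer="rmvsumjjamdm" (len 12), cursors c1@6 c2@10 c3@11, authorship .....1...2.3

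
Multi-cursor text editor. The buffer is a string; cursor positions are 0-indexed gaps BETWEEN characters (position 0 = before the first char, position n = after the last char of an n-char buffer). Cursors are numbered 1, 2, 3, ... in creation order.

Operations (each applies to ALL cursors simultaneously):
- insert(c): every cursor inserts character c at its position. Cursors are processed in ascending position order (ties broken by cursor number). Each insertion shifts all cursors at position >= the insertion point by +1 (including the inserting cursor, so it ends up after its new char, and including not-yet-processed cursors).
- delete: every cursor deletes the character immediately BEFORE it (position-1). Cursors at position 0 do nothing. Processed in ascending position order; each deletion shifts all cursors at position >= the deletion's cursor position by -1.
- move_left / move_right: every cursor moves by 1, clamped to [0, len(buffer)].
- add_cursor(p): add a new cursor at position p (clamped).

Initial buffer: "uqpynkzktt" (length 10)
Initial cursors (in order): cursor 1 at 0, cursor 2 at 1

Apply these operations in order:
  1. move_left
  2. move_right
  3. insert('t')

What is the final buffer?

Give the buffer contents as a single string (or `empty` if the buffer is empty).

Answer: uttqpynkzktt

Derivation:
After op 1 (move_left): buffer="uqpynkzktt" (len 10), cursors c1@0 c2@0, authorship ..........
After op 2 (move_right): buffer="uqpynkzktt" (len 10), cursors c1@1 c2@1, authorship ..........
After op 3 (insert('t')): buffer="uttqpynkzktt" (len 12), cursors c1@3 c2@3, authorship .12.........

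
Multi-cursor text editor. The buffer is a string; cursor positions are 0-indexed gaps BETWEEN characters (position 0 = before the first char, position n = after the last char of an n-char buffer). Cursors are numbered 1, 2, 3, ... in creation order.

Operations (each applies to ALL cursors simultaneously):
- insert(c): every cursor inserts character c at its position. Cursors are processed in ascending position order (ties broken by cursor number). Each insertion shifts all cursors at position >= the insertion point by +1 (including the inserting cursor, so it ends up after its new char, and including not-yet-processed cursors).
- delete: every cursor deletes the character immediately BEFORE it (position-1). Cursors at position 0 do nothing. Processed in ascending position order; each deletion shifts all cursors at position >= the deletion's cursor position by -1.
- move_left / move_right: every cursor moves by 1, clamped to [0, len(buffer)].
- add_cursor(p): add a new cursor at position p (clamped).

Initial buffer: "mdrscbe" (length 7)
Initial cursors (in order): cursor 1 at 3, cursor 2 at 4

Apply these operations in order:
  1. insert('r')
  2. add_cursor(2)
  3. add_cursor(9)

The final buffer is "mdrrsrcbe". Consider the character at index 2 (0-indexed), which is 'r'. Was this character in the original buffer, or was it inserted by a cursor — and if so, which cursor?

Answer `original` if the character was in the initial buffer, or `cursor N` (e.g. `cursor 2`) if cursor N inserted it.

After op 1 (insert('r')): buffer="mdrrsrcbe" (len 9), cursors c1@4 c2@6, authorship ...1.2...
After op 2 (add_cursor(2)): buffer="mdrrsrcbe" (len 9), cursors c3@2 c1@4 c2@6, authorship ...1.2...
After op 3 (add_cursor(9)): buffer="mdrrsrcbe" (len 9), cursors c3@2 c1@4 c2@6 c4@9, authorship ...1.2...
Authorship (.=original, N=cursor N): . . . 1 . 2 . . .
Index 2: author = original

Answer: original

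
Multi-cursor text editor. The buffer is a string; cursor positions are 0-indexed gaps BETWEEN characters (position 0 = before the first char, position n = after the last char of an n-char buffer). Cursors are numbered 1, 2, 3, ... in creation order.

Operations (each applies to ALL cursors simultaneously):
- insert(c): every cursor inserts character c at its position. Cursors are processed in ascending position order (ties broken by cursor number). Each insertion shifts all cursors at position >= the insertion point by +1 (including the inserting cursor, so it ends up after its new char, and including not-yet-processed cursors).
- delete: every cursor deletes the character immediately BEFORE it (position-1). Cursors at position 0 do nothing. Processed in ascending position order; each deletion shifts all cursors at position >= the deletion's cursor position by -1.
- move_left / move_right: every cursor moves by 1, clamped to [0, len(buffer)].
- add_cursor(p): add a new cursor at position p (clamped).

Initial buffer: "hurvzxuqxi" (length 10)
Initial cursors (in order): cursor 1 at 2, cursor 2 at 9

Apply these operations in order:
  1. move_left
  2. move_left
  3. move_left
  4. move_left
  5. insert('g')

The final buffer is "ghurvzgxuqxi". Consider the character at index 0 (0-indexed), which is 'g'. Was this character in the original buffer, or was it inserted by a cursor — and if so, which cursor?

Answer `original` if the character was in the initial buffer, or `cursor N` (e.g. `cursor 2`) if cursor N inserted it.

After op 1 (move_left): buffer="hurvzxuqxi" (len 10), cursors c1@1 c2@8, authorship ..........
After op 2 (move_left): buffer="hurvzxuqxi" (len 10), cursors c1@0 c2@7, authorship ..........
After op 3 (move_left): buffer="hurvzxuqxi" (len 10), cursors c1@0 c2@6, authorship ..........
After op 4 (move_left): buffer="hurvzxuqxi" (len 10), cursors c1@0 c2@5, authorship ..........
After op 5 (insert('g')): buffer="ghurvzgxuqxi" (len 12), cursors c1@1 c2@7, authorship 1.....2.....
Authorship (.=original, N=cursor N): 1 . . . . . 2 . . . . .
Index 0: author = 1

Answer: cursor 1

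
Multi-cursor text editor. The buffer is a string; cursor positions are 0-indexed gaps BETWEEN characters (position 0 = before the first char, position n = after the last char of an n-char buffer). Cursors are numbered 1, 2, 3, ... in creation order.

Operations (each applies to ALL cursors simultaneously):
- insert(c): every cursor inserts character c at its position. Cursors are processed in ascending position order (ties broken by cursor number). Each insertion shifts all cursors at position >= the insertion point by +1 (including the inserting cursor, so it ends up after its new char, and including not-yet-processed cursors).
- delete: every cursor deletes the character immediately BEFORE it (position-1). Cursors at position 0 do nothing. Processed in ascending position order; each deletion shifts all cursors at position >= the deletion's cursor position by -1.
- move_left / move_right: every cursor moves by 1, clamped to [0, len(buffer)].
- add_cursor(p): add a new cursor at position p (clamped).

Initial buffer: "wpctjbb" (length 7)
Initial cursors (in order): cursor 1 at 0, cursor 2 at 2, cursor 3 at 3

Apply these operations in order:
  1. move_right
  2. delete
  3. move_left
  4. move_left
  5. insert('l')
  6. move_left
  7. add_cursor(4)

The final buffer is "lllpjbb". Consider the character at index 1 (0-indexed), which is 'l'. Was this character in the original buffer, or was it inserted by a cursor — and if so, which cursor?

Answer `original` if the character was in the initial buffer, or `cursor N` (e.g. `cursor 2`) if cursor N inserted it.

Answer: cursor 2

Derivation:
After op 1 (move_right): buffer="wpctjbb" (len 7), cursors c1@1 c2@3 c3@4, authorship .......
After op 2 (delete): buffer="pjbb" (len 4), cursors c1@0 c2@1 c3@1, authorship ....
After op 3 (move_left): buffer="pjbb" (len 4), cursors c1@0 c2@0 c3@0, authorship ....
After op 4 (move_left): buffer="pjbb" (len 4), cursors c1@0 c2@0 c3@0, authorship ....
After op 5 (insert('l')): buffer="lllpjbb" (len 7), cursors c1@3 c2@3 c3@3, authorship 123....
After op 6 (move_left): buffer="lllpjbb" (len 7), cursors c1@2 c2@2 c3@2, authorship 123....
After op 7 (add_cursor(4)): buffer="lllpjbb" (len 7), cursors c1@2 c2@2 c3@2 c4@4, authorship 123....
Authorship (.=original, N=cursor N): 1 2 3 . . . .
Index 1: author = 2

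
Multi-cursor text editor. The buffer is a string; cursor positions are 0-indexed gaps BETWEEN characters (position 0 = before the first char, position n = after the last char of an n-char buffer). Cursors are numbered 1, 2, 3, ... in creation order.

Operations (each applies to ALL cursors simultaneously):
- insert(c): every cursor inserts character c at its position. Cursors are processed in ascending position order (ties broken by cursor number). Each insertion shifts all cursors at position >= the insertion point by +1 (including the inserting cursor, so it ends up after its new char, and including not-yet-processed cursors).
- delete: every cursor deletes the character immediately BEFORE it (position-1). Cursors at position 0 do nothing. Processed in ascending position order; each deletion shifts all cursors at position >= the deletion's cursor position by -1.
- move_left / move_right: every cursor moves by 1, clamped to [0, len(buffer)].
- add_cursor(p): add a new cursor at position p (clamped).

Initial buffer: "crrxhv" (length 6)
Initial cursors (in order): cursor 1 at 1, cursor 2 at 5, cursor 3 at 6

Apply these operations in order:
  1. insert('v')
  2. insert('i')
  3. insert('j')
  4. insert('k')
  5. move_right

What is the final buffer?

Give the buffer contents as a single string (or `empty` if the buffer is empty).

Answer: cvijkrrxhvijkvvijk

Derivation:
After op 1 (insert('v')): buffer="cvrrxhvvv" (len 9), cursors c1@2 c2@7 c3@9, authorship .1....2.3
After op 2 (insert('i')): buffer="cvirrxhvivvi" (len 12), cursors c1@3 c2@9 c3@12, authorship .11....22.33
After op 3 (insert('j')): buffer="cvijrrxhvijvvij" (len 15), cursors c1@4 c2@11 c3@15, authorship .111....222.333
After op 4 (insert('k')): buffer="cvijkrrxhvijkvvijk" (len 18), cursors c1@5 c2@13 c3@18, authorship .1111....2222.3333
After op 5 (move_right): buffer="cvijkrrxhvijkvvijk" (len 18), cursors c1@6 c2@14 c3@18, authorship .1111....2222.3333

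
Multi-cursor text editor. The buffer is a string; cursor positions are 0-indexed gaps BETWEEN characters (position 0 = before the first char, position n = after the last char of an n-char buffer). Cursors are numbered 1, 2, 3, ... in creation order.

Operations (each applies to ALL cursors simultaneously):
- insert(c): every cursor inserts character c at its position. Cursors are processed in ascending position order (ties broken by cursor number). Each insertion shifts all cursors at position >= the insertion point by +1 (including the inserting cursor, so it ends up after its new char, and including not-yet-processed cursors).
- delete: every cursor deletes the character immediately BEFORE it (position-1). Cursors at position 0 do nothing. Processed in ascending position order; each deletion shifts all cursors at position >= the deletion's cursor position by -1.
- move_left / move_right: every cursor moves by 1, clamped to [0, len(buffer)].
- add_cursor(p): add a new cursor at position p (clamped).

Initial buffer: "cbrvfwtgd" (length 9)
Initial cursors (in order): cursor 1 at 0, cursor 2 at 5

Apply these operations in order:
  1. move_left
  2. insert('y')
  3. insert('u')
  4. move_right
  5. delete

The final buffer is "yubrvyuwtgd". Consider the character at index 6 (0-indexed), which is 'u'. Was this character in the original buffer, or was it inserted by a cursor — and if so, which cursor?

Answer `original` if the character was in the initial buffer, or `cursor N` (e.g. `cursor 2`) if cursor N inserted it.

Answer: cursor 2

Derivation:
After op 1 (move_left): buffer="cbrvfwtgd" (len 9), cursors c1@0 c2@4, authorship .........
After op 2 (insert('y')): buffer="ycbrvyfwtgd" (len 11), cursors c1@1 c2@6, authorship 1....2.....
After op 3 (insert('u')): buffer="yucbrvyufwtgd" (len 13), cursors c1@2 c2@8, authorship 11....22.....
After op 4 (move_right): buffer="yucbrvyufwtgd" (len 13), cursors c1@3 c2@9, authorship 11....22.....
After op 5 (delete): buffer="yubrvyuwtgd" (len 11), cursors c1@2 c2@7, authorship 11...22....
Authorship (.=original, N=cursor N): 1 1 . . . 2 2 . . . .
Index 6: author = 2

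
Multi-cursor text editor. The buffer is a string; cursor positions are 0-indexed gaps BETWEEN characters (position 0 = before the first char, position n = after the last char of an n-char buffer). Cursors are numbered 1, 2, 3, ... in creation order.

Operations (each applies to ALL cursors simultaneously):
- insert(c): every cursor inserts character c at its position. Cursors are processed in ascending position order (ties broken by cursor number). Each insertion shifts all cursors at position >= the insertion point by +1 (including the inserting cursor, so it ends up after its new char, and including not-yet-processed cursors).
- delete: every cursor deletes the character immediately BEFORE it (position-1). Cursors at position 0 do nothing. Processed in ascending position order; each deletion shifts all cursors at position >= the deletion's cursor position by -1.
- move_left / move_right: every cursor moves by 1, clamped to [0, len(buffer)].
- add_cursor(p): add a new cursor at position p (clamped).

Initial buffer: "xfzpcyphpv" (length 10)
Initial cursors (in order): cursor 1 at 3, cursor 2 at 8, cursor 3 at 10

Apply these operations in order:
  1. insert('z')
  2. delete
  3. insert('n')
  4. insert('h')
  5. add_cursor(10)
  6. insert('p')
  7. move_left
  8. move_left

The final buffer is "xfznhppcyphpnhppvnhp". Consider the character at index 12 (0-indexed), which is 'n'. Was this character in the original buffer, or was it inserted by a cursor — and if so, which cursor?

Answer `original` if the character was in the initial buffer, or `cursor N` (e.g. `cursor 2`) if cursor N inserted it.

After op 1 (insert('z')): buffer="xfzzpcyphzpvz" (len 13), cursors c1@4 c2@10 c3@13, authorship ...1.....2..3
After op 2 (delete): buffer="xfzpcyphpv" (len 10), cursors c1@3 c2@8 c3@10, authorship ..........
After op 3 (insert('n')): buffer="xfznpcyphnpvn" (len 13), cursors c1@4 c2@10 c3@13, authorship ...1.....2..3
After op 4 (insert('h')): buffer="xfznhpcyphnhpvnh" (len 16), cursors c1@5 c2@12 c3@16, authorship ...11.....22..33
After op 5 (add_cursor(10)): buffer="xfznhpcyphnhpvnh" (len 16), cursors c1@5 c4@10 c2@12 c3@16, authorship ...11.....22..33
After op 6 (insert('p')): buffer="xfznhppcyphpnhppvnhp" (len 20), cursors c1@6 c4@12 c2@15 c3@20, authorship ...111.....4222..333
After op 7 (move_left): buffer="xfznhppcyphpnhppvnhp" (len 20), cursors c1@5 c4@11 c2@14 c3@19, authorship ...111.....4222..333
After op 8 (move_left): buffer="xfznhppcyphpnhppvnhp" (len 20), cursors c1@4 c4@10 c2@13 c3@18, authorship ...111.....4222..333
Authorship (.=original, N=cursor N): . . . 1 1 1 . . . . . 4 2 2 2 . . 3 3 3
Index 12: author = 2

Answer: cursor 2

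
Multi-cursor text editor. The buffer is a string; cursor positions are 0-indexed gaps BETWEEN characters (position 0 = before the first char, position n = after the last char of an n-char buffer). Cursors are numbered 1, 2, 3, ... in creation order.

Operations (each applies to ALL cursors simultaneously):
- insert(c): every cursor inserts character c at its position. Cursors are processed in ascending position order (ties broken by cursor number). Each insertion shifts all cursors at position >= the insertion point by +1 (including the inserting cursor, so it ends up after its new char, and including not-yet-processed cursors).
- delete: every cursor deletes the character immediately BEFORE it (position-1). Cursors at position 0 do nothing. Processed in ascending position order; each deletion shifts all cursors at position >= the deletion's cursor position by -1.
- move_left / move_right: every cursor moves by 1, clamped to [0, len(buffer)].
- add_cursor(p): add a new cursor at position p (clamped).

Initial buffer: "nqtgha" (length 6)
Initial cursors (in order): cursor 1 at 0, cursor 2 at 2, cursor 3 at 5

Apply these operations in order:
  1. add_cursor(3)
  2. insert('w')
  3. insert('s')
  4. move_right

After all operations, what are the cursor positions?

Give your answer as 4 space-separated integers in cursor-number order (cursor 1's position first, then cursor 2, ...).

After op 1 (add_cursor(3)): buffer="nqtgha" (len 6), cursors c1@0 c2@2 c4@3 c3@5, authorship ......
After op 2 (insert('w')): buffer="wnqwtwghwa" (len 10), cursors c1@1 c2@4 c4@6 c3@9, authorship 1..2.4..3.
After op 3 (insert('s')): buffer="wsnqwstwsghwsa" (len 14), cursors c1@2 c2@6 c4@9 c3@13, authorship 11..22.44..33.
After op 4 (move_right): buffer="wsnqwstwsghwsa" (len 14), cursors c1@3 c2@7 c4@10 c3@14, authorship 11..22.44..33.

Answer: 3 7 14 10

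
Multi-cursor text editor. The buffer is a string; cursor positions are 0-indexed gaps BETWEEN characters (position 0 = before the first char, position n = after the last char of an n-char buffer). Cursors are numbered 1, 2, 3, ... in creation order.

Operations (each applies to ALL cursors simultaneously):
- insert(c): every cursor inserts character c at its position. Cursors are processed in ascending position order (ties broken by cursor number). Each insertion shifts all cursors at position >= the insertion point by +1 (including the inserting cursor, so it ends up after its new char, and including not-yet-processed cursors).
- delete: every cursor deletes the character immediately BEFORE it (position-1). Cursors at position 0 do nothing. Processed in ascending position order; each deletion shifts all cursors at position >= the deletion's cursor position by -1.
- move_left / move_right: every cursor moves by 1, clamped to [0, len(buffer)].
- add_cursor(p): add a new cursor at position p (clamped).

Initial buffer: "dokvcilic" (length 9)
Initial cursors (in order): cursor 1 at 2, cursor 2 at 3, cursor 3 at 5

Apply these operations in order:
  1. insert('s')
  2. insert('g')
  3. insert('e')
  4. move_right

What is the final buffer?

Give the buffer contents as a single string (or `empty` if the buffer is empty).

Answer: dosgeksgevcsgeilic

Derivation:
After op 1 (insert('s')): buffer="dosksvcsilic" (len 12), cursors c1@3 c2@5 c3@8, authorship ..1.2..3....
After op 2 (insert('g')): buffer="dosgksgvcsgilic" (len 15), cursors c1@4 c2@7 c3@11, authorship ..11.22..33....
After op 3 (insert('e')): buffer="dosgeksgevcsgeilic" (len 18), cursors c1@5 c2@9 c3@14, authorship ..111.222..333....
After op 4 (move_right): buffer="dosgeksgevcsgeilic" (len 18), cursors c1@6 c2@10 c3@15, authorship ..111.222..333....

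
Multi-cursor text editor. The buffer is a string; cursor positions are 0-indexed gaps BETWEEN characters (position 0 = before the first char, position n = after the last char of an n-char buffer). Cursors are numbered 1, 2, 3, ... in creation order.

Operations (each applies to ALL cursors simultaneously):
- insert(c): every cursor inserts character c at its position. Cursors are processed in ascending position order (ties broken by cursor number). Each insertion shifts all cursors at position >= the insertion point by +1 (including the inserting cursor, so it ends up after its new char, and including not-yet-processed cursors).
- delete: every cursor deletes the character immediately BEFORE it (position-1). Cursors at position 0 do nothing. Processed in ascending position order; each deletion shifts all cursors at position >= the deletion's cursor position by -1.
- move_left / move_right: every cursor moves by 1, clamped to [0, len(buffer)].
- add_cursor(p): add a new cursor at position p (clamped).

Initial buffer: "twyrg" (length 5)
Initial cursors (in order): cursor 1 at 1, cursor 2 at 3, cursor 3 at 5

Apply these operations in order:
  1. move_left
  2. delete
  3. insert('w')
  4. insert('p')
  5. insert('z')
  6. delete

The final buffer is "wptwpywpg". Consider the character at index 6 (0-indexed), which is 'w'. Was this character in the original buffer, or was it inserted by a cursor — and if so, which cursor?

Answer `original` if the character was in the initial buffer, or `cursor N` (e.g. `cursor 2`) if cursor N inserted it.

After op 1 (move_left): buffer="twyrg" (len 5), cursors c1@0 c2@2 c3@4, authorship .....
After op 2 (delete): buffer="tyg" (len 3), cursors c1@0 c2@1 c3@2, authorship ...
After op 3 (insert('w')): buffer="wtwywg" (len 6), cursors c1@1 c2@3 c3@5, authorship 1.2.3.
After op 4 (insert('p')): buffer="wptwpywpg" (len 9), cursors c1@2 c2@5 c3@8, authorship 11.22.33.
After op 5 (insert('z')): buffer="wpztwpzywpzg" (len 12), cursors c1@3 c2@7 c3@11, authorship 111.222.333.
After op 6 (delete): buffer="wptwpywpg" (len 9), cursors c1@2 c2@5 c3@8, authorship 11.22.33.
Authorship (.=original, N=cursor N): 1 1 . 2 2 . 3 3 .
Index 6: author = 3

Answer: cursor 3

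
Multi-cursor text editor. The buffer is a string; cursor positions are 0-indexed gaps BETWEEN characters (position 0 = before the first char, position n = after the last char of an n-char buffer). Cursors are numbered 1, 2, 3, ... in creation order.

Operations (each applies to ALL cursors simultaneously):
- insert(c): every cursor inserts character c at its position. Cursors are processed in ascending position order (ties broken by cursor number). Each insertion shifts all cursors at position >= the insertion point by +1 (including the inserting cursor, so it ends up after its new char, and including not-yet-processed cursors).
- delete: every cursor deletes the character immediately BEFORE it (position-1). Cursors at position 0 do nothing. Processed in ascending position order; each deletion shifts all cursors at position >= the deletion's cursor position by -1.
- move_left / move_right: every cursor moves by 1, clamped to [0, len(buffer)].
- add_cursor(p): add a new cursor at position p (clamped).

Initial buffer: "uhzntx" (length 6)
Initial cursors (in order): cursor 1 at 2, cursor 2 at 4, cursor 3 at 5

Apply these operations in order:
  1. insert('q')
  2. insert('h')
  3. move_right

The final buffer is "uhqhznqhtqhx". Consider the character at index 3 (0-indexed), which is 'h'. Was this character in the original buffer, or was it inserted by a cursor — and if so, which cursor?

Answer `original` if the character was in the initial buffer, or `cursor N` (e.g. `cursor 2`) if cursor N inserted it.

Answer: cursor 1

Derivation:
After op 1 (insert('q')): buffer="uhqznqtqx" (len 9), cursors c1@3 c2@6 c3@8, authorship ..1..2.3.
After op 2 (insert('h')): buffer="uhqhznqhtqhx" (len 12), cursors c1@4 c2@8 c3@11, authorship ..11..22.33.
After op 3 (move_right): buffer="uhqhznqhtqhx" (len 12), cursors c1@5 c2@9 c3@12, authorship ..11..22.33.
Authorship (.=original, N=cursor N): . . 1 1 . . 2 2 . 3 3 .
Index 3: author = 1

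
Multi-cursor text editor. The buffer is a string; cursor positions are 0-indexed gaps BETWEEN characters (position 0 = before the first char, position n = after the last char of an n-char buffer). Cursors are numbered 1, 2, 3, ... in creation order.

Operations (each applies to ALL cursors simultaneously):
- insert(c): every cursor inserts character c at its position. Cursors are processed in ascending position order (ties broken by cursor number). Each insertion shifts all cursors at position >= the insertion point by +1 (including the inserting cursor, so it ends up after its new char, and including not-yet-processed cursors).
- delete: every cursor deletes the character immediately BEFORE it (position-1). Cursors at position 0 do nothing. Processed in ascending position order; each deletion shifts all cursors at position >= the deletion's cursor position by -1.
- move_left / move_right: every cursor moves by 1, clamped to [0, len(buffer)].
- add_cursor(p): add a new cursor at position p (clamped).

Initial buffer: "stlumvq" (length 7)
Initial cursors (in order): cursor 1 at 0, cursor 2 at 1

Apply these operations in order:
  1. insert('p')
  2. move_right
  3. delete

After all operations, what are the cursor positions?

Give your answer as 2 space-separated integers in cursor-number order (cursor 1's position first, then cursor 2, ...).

Answer: 1 2

Derivation:
After op 1 (insert('p')): buffer="psptlumvq" (len 9), cursors c1@1 c2@3, authorship 1.2......
After op 2 (move_right): buffer="psptlumvq" (len 9), cursors c1@2 c2@4, authorship 1.2......
After op 3 (delete): buffer="pplumvq" (len 7), cursors c1@1 c2@2, authorship 12.....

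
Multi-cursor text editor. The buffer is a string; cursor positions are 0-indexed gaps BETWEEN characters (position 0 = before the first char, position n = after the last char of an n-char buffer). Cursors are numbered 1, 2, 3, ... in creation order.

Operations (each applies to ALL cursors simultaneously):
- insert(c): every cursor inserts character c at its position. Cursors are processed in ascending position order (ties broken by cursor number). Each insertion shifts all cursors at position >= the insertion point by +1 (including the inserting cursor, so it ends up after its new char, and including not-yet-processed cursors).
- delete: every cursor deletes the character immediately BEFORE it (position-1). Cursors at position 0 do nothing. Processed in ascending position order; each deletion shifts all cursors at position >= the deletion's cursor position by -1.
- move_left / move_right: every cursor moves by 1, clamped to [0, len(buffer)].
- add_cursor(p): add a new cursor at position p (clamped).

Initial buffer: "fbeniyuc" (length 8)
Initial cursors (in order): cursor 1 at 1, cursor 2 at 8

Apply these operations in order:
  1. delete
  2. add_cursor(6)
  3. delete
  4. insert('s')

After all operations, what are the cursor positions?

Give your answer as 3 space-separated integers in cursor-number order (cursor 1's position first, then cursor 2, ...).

After op 1 (delete): buffer="beniyu" (len 6), cursors c1@0 c2@6, authorship ......
After op 2 (add_cursor(6)): buffer="beniyu" (len 6), cursors c1@0 c2@6 c3@6, authorship ......
After op 3 (delete): buffer="beni" (len 4), cursors c1@0 c2@4 c3@4, authorship ....
After op 4 (insert('s')): buffer="sbeniss" (len 7), cursors c1@1 c2@7 c3@7, authorship 1....23

Answer: 1 7 7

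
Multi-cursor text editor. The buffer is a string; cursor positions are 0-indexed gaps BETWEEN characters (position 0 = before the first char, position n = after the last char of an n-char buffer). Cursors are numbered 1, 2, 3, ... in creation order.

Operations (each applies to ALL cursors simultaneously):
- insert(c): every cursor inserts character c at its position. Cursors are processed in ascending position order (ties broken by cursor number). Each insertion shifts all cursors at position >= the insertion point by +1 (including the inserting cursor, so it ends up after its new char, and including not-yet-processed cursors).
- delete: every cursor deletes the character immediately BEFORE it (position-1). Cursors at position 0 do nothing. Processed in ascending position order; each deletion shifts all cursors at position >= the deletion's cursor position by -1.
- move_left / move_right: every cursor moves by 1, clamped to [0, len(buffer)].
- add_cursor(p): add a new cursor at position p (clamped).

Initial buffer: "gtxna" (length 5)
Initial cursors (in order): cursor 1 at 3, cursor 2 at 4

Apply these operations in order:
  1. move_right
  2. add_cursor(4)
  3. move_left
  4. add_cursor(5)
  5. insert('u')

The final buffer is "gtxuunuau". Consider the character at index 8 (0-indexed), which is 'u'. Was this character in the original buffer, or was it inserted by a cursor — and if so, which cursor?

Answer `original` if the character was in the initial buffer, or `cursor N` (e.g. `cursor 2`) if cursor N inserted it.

Answer: cursor 4

Derivation:
After op 1 (move_right): buffer="gtxna" (len 5), cursors c1@4 c2@5, authorship .....
After op 2 (add_cursor(4)): buffer="gtxna" (len 5), cursors c1@4 c3@4 c2@5, authorship .....
After op 3 (move_left): buffer="gtxna" (len 5), cursors c1@3 c3@3 c2@4, authorship .....
After op 4 (add_cursor(5)): buffer="gtxna" (len 5), cursors c1@3 c3@3 c2@4 c4@5, authorship .....
After op 5 (insert('u')): buffer="gtxuunuau" (len 9), cursors c1@5 c3@5 c2@7 c4@9, authorship ...13.2.4
Authorship (.=original, N=cursor N): . . . 1 3 . 2 . 4
Index 8: author = 4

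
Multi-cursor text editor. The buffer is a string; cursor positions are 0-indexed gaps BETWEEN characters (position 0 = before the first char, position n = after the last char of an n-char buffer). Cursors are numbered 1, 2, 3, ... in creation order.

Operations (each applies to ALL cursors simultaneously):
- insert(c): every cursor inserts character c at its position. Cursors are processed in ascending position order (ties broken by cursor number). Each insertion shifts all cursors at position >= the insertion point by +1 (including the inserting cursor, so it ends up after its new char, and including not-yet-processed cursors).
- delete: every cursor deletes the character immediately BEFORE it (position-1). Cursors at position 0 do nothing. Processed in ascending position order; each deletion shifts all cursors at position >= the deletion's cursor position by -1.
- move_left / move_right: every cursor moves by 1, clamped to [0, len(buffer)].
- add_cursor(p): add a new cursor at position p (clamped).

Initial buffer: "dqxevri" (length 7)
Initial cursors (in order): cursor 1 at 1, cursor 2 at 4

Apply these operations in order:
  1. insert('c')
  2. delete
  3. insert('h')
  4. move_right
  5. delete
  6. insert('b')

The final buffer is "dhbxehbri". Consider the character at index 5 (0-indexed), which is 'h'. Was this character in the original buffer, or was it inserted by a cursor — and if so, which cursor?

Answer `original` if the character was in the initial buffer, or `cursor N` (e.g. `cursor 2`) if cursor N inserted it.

After op 1 (insert('c')): buffer="dcqxecvri" (len 9), cursors c1@2 c2@6, authorship .1...2...
After op 2 (delete): buffer="dqxevri" (len 7), cursors c1@1 c2@4, authorship .......
After op 3 (insert('h')): buffer="dhqxehvri" (len 9), cursors c1@2 c2@6, authorship .1...2...
After op 4 (move_right): buffer="dhqxehvri" (len 9), cursors c1@3 c2@7, authorship .1...2...
After op 5 (delete): buffer="dhxehri" (len 7), cursors c1@2 c2@5, authorship .1..2..
After op 6 (insert('b')): buffer="dhbxehbri" (len 9), cursors c1@3 c2@7, authorship .11..22..
Authorship (.=original, N=cursor N): . 1 1 . . 2 2 . .
Index 5: author = 2

Answer: cursor 2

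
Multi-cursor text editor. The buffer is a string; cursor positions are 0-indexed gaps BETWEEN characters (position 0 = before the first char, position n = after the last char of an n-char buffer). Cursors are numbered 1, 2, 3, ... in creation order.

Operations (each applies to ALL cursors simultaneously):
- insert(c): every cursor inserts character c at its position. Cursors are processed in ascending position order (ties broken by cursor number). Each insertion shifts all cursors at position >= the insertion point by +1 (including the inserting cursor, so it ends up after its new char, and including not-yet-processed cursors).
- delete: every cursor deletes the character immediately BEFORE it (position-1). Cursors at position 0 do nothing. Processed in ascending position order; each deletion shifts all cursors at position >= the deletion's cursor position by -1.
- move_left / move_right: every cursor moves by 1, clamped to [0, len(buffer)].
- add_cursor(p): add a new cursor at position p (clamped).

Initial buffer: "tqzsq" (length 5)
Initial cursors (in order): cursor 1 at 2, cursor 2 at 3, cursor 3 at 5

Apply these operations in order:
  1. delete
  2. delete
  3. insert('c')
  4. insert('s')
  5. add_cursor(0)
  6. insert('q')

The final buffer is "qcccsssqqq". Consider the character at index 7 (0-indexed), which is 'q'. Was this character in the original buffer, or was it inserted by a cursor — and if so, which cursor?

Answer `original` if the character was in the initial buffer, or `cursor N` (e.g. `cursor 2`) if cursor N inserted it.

Answer: cursor 1

Derivation:
After op 1 (delete): buffer="ts" (len 2), cursors c1@1 c2@1 c3@2, authorship ..
After op 2 (delete): buffer="" (len 0), cursors c1@0 c2@0 c3@0, authorship 
After op 3 (insert('c')): buffer="ccc" (len 3), cursors c1@3 c2@3 c3@3, authorship 123
After op 4 (insert('s')): buffer="cccsss" (len 6), cursors c1@6 c2@6 c3@6, authorship 123123
After op 5 (add_cursor(0)): buffer="cccsss" (len 6), cursors c4@0 c1@6 c2@6 c3@6, authorship 123123
After op 6 (insert('q')): buffer="qcccsssqqq" (len 10), cursors c4@1 c1@10 c2@10 c3@10, authorship 4123123123
Authorship (.=original, N=cursor N): 4 1 2 3 1 2 3 1 2 3
Index 7: author = 1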